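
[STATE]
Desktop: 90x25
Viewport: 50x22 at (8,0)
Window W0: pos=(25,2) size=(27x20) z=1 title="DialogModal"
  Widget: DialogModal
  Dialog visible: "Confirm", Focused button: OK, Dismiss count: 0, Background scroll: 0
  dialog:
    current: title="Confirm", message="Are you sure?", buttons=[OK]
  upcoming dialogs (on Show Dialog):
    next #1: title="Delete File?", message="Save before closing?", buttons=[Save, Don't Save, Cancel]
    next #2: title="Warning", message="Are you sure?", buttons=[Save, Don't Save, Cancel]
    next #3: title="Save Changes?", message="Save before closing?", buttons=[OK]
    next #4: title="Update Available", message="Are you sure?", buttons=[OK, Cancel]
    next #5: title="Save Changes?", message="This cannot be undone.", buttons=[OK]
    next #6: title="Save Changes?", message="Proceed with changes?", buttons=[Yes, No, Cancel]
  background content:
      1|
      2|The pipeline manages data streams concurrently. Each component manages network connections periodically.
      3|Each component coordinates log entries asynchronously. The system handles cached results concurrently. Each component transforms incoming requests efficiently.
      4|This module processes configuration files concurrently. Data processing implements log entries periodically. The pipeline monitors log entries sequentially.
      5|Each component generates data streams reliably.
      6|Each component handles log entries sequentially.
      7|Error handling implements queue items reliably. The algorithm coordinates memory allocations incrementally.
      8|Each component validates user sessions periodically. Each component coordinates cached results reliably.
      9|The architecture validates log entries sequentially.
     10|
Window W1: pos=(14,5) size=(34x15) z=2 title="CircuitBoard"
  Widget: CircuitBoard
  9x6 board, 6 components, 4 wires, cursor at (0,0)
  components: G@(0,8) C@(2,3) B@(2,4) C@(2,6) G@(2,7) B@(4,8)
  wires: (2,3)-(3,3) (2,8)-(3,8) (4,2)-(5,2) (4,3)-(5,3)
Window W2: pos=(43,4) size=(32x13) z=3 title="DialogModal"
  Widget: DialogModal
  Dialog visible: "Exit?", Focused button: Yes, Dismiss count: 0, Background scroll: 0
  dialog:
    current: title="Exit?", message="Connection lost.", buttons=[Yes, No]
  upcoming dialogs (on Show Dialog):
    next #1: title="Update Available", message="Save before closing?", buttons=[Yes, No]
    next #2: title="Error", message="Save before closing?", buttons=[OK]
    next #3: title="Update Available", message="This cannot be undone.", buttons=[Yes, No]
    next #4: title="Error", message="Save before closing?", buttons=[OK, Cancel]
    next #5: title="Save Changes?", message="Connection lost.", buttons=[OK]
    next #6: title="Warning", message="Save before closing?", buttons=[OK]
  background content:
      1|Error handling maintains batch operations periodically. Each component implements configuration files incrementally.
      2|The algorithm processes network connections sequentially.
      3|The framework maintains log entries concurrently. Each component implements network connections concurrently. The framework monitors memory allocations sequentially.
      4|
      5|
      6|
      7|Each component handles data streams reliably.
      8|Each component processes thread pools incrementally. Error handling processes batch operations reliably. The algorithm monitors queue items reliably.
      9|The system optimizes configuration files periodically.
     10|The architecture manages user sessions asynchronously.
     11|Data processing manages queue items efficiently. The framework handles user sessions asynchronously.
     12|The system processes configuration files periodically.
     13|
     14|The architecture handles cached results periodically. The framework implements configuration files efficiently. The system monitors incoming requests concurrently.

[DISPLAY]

                                                  
                                                  
                 ┏━━━━━━━━━━━━━━━━━━━━━━━━━┓      
                 ┃ DialogModal             ┃      
                 ┠─────────────────┏━━━━━━━━━━━━━━
      ┏━━━━━━━━━━━━━━━━━━━━━━━━━━━━┃ DialogModal  
      ┃ CircuitBoard               ┠──────────────
      ┠────────────────────────────┃Error handling
      ┃   0 1 2 3 4 5 6 7 8        ┃The algorithm 
      ┃0  [.]                      ┃The f┌────────
      ┃                            ┃     │      Ex
      ┃1                           ┃     │ Connect
      ┃                            ┃     │    [Yes
      ┃2               C   B       ┃Each └────────
      ┃                │           ┃Each component
      ┃3               ·           ┃The system opt
      ┃                            ┗━━━━━━━━━━━━━━
      ┃4           ·   ·               ┃   ┃      
      ┃            │   │               ┃   ┃      
      ┗━━━━━━━━━━━━━━━━━━━━━━━━━━━━━━━━┛   ┃      
                 ┃                         ┃      
                 ┗━━━━━━━━━━━━━━━━━━━━━━━━━┛      


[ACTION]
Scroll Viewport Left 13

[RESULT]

                                                  
                                                  
                         ┏━━━━━━━━━━━━━━━━━━━━━━━━
                         ┃ DialogModal            
                         ┠─────────────────┏━━━━━━
              ┏━━━━━━━━━━━━━━━━━━━━━━━━━━━━┃ Dialo
              ┃ CircuitBoard               ┠──────
              ┠────────────────────────────┃Error 
              ┃   0 1 2 3 4 5 6 7 8        ┃The al
              ┃0  [.]                      ┃The f┌
              ┃                            ┃     │
              ┃1                           ┃     │
              ┃                            ┃     │
              ┃2               C   B       ┃Each └
              ┃                │           ┃Each c
              ┃3               ·           ┃The sy
              ┃                            ┗━━━━━━
              ┃4           ·   ·               ┃  
              ┃            │   │               ┃  
              ┗━━━━━━━━━━━━━━━━━━━━━━━━━━━━━━━━┛  
                         ┃                        
                         ┗━━━━━━━━━━━━━━━━━━━━━━━━


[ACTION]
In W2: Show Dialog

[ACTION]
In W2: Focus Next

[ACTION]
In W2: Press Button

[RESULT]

                                                  
                                                  
                         ┏━━━━━━━━━━━━━━━━━━━━━━━━
                         ┃ DialogModal            
                         ┠─────────────────┏━━━━━━
              ┏━━━━━━━━━━━━━━━━━━━━━━━━━━━━┃ Dialo
              ┃ CircuitBoard               ┠──────
              ┠────────────────────────────┃Error 
              ┃   0 1 2 3 4 5 6 7 8        ┃The al
              ┃0  [.]                      ┃The fr
              ┃                            ┃      
              ┃1                           ┃      
              ┃                            ┃      
              ┃2               C   B       ┃Each c
              ┃                │           ┃Each c
              ┃3               ·           ┃The sy
              ┃                            ┗━━━━━━
              ┃4           ·   ·               ┃  
              ┃            │   │               ┃  
              ┗━━━━━━━━━━━━━━━━━━━━━━━━━━━━━━━━┛  
                         ┃                        
                         ┗━━━━━━━━━━━━━━━━━━━━━━━━


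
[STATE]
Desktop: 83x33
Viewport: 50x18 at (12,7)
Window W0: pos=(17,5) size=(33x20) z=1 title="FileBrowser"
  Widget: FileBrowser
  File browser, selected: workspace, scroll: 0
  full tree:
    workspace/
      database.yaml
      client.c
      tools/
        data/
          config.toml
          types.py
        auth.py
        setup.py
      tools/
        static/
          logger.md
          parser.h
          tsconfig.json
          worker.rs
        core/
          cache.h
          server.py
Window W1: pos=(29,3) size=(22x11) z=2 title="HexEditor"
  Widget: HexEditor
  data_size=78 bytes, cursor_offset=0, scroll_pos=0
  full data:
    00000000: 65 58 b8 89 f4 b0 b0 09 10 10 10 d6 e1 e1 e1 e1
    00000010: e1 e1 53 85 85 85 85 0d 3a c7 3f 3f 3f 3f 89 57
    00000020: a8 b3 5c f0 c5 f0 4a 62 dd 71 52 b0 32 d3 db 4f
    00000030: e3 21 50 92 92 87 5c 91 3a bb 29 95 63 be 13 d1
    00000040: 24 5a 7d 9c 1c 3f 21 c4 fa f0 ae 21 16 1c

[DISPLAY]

     ┠───────────┃00000010  e1 e1 53 8┃           
     ┃> [-] works┃00000020  a8 b3 5c f┃           
     ┃    databas┃00000030  e3 21 50 9┃           
     ┃    client.┃00000040  24 5a 7d 9┃           
     ┃    [+] too┃                    ┃           
     ┃    [+] too┃                    ┃           
     ┃           ┗━━━━━━━━━━━━━━━━━━━━┛           
     ┃                               ┃            
     ┃                               ┃            
     ┃                               ┃            
     ┃                               ┃            
     ┃                               ┃            
     ┃                               ┃            
     ┃                               ┃            
     ┃                               ┃            
     ┃                               ┃            
     ┃                               ┃            
     ┗━━━━━━━━━━━━━━━━━━━━━━━━━━━━━━━┛            


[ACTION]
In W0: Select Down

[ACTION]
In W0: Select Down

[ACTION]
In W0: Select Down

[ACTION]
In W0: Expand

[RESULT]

     ┠───────────┃00000010  e1 e1 53 8┃           
     ┃  [-] works┃00000020  a8 b3 5c f┃           
     ┃    databas┃00000030  e3 21 50 9┃           
     ┃    client.┃00000040  24 5a 7d 9┃           
     ┃  > [-] too┃                    ┃           
     ┃      [+] d┃                    ┃           
     ┃      auth.┗━━━━━━━━━━━━━━━━━━━━┛           
     ┃      setup.py                 ┃            
     ┃    [-] tools/                 ┃            
     ┃      [+] static/              ┃            
     ┃      [+] core/                ┃            
     ┃                               ┃            
     ┃                               ┃            
     ┃                               ┃            
     ┃                               ┃            
     ┃                               ┃            
     ┃                               ┃            
     ┗━━━━━━━━━━━━━━━━━━━━━━━━━━━━━━━┛            


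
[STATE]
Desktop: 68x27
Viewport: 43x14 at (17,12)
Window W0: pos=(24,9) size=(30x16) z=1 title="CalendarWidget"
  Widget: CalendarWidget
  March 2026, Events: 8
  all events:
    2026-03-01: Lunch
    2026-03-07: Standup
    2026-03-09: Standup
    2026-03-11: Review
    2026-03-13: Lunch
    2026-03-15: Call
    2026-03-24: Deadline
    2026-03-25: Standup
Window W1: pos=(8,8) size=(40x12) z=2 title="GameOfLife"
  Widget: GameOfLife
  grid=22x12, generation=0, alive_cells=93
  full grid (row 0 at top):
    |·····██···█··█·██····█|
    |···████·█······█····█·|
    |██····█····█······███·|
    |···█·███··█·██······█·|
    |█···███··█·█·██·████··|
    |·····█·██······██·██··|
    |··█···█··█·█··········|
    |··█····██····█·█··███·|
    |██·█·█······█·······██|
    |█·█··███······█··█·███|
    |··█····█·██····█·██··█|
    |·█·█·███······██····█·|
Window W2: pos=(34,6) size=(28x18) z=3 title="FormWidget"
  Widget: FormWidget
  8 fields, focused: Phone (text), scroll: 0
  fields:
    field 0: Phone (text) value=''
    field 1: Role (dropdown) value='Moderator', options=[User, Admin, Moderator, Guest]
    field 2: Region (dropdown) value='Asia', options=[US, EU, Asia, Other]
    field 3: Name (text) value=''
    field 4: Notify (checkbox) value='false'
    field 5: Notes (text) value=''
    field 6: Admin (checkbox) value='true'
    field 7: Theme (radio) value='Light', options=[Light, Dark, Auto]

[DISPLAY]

···█······███·   ┃  Name:       [          
··█·██······█·   ┃  Notify:     [ ]        
·█·█·██·████··   ┃  Notes:      [          
█······██·██··   ┃  Admin:      [x]        
·█·█··········   ┃  Theme:      (●) Light  
█····█·█··███·   ┃                         
····█·······██   ┃                         
━━━━━━━━━━━━━━━━━┃                         
       ┃         ┃                         
       ┃         ┃                         
       ┃         ┃                         
       ┃         ┗━━━━━━━━━━━━━━━━━━━━━━━━━
       ┗━━━━━━━━━━━━━━━━━━━━━━━━━━━━┛      
                                           


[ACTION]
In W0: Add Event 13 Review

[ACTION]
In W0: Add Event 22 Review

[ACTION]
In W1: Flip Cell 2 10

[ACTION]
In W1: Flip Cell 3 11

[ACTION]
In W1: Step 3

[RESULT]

██·█·······█·█   ┃  Name:       [          
█·█·████··█···   ┃  Notify:     [ ]        
·██·█·██··█··█   ┃  Notes:      [          
·██······█···█   ┃  Admin:      [x]        
·██······██··█   ┃  Theme:      (●) Light  
███··········█   ┃                         
·█····█···██··   ┃                         
━━━━━━━━━━━━━━━━━┃                         
       ┃         ┃                         
       ┃         ┃                         
       ┃         ┃                         
       ┃         ┗━━━━━━━━━━━━━━━━━━━━━━━━━
       ┗━━━━━━━━━━━━━━━━━━━━━━━━━━━━┛      
                                           


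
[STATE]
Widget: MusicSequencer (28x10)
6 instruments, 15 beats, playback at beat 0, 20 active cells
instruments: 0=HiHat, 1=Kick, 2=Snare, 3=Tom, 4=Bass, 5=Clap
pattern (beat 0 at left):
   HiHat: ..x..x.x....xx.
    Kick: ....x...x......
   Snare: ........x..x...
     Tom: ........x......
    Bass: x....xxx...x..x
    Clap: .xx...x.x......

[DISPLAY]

      ▼12345678901234       
 HiHat··█··█·█····██·       
  Kick····█···█······       
 Snare········█··█···       
   Tom········█······       
  Bass█····███···█··█       
  Clap·██···█·█······       
                            
                            
                            


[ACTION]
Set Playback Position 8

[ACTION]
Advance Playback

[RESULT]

      012345678▼01234       
 HiHat··█··█·█····██·       
  Kick····█···█······       
 Snare········█··█···       
   Tom········█······       
  Bass█····███···█··█       
  Clap·██···█·█······       
                            
                            
                            


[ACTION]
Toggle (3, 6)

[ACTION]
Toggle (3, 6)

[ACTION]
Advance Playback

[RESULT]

      0123456789▼1234       
 HiHat··█··█·█····██·       
  Kick····█···█······       
 Snare········█··█···       
   Tom········█······       
  Bass█····███···█··█       
  Clap·██···█·█······       
                            
                            
                            


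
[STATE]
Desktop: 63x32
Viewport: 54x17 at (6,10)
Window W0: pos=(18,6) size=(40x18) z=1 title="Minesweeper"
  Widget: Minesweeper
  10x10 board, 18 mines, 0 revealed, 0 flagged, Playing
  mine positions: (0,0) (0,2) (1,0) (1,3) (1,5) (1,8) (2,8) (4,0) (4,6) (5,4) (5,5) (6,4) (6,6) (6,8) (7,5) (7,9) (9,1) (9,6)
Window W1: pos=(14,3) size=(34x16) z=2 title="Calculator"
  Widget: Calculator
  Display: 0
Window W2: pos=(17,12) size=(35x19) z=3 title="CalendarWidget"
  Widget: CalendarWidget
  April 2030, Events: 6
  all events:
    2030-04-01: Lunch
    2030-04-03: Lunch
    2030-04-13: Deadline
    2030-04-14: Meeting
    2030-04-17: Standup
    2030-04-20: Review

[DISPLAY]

        ┃│ 4 │ 5 │ 6 │ × │               ┃         ┃  
        ┃├───┼───┼───┼───┤               ┃         ┃  
        ┃│ ┏━━━━━━━━━━━━━━━━━━━━━━━━━━━━━━━━━┓     ┃  
        ┃├─┃ CalendarWidget                  ┃     ┃  
        ┃│ ┠─────────────────────────────────┨     ┃  
        ┃├─┃            April 2030           ┃     ┃  
        ┃│ ┃Mo Tu We Th Fr Sa Su             ┃     ┃  
        ┃└─┃ 1*  2  3*  4  5  6  7           ┃     ┃  
        ┗━━┃ 8  9 10 11 12 13* 14*           ┃     ┃  
           ┃15 16 17* 18 19 20* 21           ┃     ┃  
           ┃22 23 24 25 26 27 28             ┃     ┃  
           ┃29 30                            ┃     ┃  
           ┃                                 ┃     ┃  
           ┃                                 ┃━━━━━┛  
           ┃                                 ┃        
           ┃                                 ┃        
           ┃                                 ┃        


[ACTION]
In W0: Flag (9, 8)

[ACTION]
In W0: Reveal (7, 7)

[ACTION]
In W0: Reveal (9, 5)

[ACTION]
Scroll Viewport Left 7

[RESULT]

              ┃│ 4 │ 5 │ 6 │ × │               ┃      
              ┃├───┼───┼───┼───┤               ┃      
              ┃│ ┏━━━━━━━━━━━━━━━━━━━━━━━━━━━━━━━━━┓  
              ┃├─┃ CalendarWidget                  ┃  
              ┃│ ┠─────────────────────────────────┨  
              ┃├─┃            April 2030           ┃  
              ┃│ ┃Mo Tu We Th Fr Sa Su             ┃  
              ┃└─┃ 1*  2  3*  4  5  6  7           ┃  
              ┗━━┃ 8  9 10 11 12 13* 14*           ┃  
                 ┃15 16 17* 18 19 20* 21           ┃  
                 ┃22 23 24 25 26 27 28             ┃  
                 ┃29 30                            ┃  
                 ┃                                 ┃  
                 ┃                                 ┃━━
                 ┃                                 ┃  
                 ┃                                 ┃  
                 ┃                                 ┃  


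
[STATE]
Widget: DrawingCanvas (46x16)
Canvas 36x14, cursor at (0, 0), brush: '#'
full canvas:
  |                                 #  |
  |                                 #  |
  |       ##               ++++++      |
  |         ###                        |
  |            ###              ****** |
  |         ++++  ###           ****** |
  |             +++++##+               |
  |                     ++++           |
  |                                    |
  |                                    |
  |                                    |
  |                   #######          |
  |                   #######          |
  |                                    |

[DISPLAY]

+                                #            
                                 #            
       ##               ++++++                
         ###                                  
            ###              ******           
         ++++  ###           ******           
             +++++##+                         
                     ++++                     
                                              
                                              
                                              
                   #######                    
                   #######                    
                                              
                                              
                                              


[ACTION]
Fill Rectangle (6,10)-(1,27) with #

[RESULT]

+                                #            
          ##################     #            
       ## ##################++                
         ###################                  
          ################## ******           
         +################## ******           
          ##################                  
                     ++++                     
                                              
                                              
                                              
                   #######                    
                   #######                    
                                              
                                              
                                              


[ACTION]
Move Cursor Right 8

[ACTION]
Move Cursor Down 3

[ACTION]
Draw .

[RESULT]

                                 #            
          ##################     #            
       ## ##################++                
        .###################                  
          ################## ******           
         +################## ******           
          ##################                  
                     ++++                     
                                              
                                              
                                              
                   #######                    
                   #######                    
                                              
                                              
                                              


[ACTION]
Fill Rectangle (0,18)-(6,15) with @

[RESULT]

               @@@@              #            
          #####@@@@#########     #            
       ## #####@@@@#########++                
        .######@@@@#########                  
          #####@@@@######### ******           
         +#####@@@@######### ******           
          #####@@@@#########                  
                     ++++                     
                                              
                                              
                                              
                   #######                    
                   #######                    
                                              
                                              
                                              


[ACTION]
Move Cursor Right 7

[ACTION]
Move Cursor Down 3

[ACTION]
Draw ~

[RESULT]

               @@@@              #            
          #####@@@@#########     #            
       ## #####@@@@#########++                
        .######@@@@#########                  
          #####@@@@######### ******           
         +#####@@@@######### ******           
          #####~@@@#########                  
                     ++++                     
                                              
                                              
                                              
                   #######                    
                   #######                    
                                              
                                              
                                              


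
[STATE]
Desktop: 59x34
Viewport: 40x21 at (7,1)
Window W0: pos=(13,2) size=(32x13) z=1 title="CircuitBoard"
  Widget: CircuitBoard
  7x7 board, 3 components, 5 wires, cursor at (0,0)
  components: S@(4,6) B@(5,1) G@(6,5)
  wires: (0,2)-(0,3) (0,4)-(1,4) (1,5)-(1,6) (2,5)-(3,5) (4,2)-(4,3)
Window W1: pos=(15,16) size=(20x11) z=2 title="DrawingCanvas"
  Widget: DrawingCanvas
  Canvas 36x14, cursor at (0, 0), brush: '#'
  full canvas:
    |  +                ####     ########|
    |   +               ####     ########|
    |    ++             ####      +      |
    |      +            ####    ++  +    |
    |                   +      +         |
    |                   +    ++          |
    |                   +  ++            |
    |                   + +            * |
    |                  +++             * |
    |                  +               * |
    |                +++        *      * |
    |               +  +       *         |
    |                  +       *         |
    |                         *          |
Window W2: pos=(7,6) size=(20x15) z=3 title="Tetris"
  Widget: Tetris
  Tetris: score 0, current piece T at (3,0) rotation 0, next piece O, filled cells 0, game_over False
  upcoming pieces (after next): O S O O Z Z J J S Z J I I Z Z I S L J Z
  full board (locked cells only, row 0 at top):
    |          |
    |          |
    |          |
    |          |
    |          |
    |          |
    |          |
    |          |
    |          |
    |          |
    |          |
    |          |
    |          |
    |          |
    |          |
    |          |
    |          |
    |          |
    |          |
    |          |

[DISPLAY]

                                        
      ┏━━━━━━━━━━━━━━━━━━━━━━━━━━━━━━┓  
      ┃ CircuitBoard                 ┃  
      ┠──────────────────────────────┨  
      ┃   0 1 2 3 4 5 6              ┃  
┏━━━━━━━━━━━━━━━━━━┓ ─ ·   ·         ┃  
┃ Tetris           ┃       │         ┃  
┠──────────────────┨       ·   · ─ · ┃  
┃                  ┃                 ┃  
┃                  ┃           ·     ┃  
┃                  ┃           │     ┃  
┃                  ┃           ·     ┃  
┃                  ┃                 ┃  
┃                  ┃━━━━━━━━━━━━━━━━━┛  
┃                  ┃                    
┃                  ┃━━━━━━━┓            
┃                  ┃vas    ┃            
┃                  ┃───────┨            
┃                  ┃       ┃            
┗━━━━━━━━━━━━━━━━━━┛       ┃            
        ┃    ++            ┃            


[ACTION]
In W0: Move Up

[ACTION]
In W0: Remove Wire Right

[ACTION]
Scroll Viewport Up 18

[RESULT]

                                        
                                        
      ┏━━━━━━━━━━━━━━━━━━━━━━━━━━━━━━┓  
      ┃ CircuitBoard                 ┃  
      ┠──────────────────────────────┨  
      ┃   0 1 2 3 4 5 6              ┃  
┏━━━━━━━━━━━━━━━━━━┓ ─ ·   ·         ┃  
┃ Tetris           ┃       │         ┃  
┠──────────────────┨       ·   · ─ · ┃  
┃                  ┃                 ┃  
┃                  ┃           ·     ┃  
┃                  ┃           │     ┃  
┃                  ┃           ·     ┃  
┃                  ┃                 ┃  
┃                  ┃━━━━━━━━━━━━━━━━━┛  
┃                  ┃                    
┃                  ┃━━━━━━━┓            
┃                  ┃vas    ┃            
┃                  ┃───────┨            
┃                  ┃       ┃            
┗━━━━━━━━━━━━━━━━━━┛       ┃            


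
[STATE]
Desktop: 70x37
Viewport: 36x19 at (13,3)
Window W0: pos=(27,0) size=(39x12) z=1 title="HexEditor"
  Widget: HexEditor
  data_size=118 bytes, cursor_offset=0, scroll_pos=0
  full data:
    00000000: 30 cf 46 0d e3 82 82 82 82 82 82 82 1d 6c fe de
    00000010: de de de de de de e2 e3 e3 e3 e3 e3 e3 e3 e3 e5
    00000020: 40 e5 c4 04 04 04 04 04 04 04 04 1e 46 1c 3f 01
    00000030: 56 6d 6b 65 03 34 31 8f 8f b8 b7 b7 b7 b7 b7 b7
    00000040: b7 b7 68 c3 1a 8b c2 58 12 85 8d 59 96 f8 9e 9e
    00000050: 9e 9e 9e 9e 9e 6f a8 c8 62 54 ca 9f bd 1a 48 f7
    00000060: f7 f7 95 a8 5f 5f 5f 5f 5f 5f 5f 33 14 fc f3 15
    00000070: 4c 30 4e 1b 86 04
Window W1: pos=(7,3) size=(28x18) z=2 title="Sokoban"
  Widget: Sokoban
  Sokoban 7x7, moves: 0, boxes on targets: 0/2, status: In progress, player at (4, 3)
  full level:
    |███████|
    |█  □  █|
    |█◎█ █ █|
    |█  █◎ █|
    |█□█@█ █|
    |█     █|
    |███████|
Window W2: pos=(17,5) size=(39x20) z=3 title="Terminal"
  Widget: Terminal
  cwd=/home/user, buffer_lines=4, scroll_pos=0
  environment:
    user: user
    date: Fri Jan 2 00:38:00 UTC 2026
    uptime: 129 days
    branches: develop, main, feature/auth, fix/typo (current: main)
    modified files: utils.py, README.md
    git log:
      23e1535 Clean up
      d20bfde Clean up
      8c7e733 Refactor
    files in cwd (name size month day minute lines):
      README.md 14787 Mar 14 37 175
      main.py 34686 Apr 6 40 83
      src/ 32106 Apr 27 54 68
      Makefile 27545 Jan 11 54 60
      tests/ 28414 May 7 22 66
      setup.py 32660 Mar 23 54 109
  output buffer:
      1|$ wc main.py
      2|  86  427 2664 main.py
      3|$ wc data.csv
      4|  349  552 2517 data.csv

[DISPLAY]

━━━━━━━━━━━━━━━━━━━━━┓0  30 cf 46 0d
ban                  ┃0  de de de de
────┏━━━━━━━━━━━━━━━━━━━━━━━━━━━━━━━
██  ┃ Terminal                      
 █  ┠───────────────────────────────
 █  ┃$ wc main.py                   
 █  ┃  86  427 2664 main.py         
 █  ┃$ wc data.csv                  
 █  ┃  349  552 2517 data.csv       
██  ┃$ █                            
: 0 ┃                               
    ┃                               
    ┃                               
    ┃                               
    ┃                               
    ┃                               
    ┃                               
━━━━┃                               
    ┃                               


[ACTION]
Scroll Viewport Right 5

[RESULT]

━━━━━━━━━━━━━━━━┓0  30 cf 46 0d e3 8
                ┃0  de de de de de d
━━━━━━━━━━━━━━━━━━━━━━━━━━━━━━━━━━━━
 Terminal                           
────────────────────────────────────
$ wc main.py                        
  86  427 2664 main.py              
$ wc data.csv                       
  349  552 2517 data.csv            
$ █                                 
                                    
                                    
                                    
                                    
                                    
                                    
                                    
                                    
                                    


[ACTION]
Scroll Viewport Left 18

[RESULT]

       ┏━━━━━━━━━━━━━━━━━━━━━━━━━━┓0
       ┃ Sokoban                  ┃0
       ┠─────────┏━━━━━━━━━━━━━━━━━━
       ┃███████  ┃ Terminal         
       ┃█  □  █  ┠──────────────────
       ┃█◎█ █ █  ┃$ wc main.py      
       ┃█  █◎ █  ┃  86  427 2664 mai
       ┃█□█@█ █  ┃$ wc data.csv     
       ┃█     █  ┃  349  552 2517 da
       ┃███████  ┃$ █               
       ┃Moves: 0 ┃                  
       ┃         ┃                  
       ┃         ┃                  
       ┃         ┃                  
       ┃         ┃                  
       ┃         ┃                  
       ┃         ┃                  
       ┗━━━━━━━━━┃                  
                 ┃                  


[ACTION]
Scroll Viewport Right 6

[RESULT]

 ┏━━━━━━━━━━━━━━━━━━━━━━━━━━┓0  30 c
 ┃ Sokoban                  ┃0  de d
 ┠─────────┏━━━━━━━━━━━━━━━━━━━━━━━━
 ┃███████  ┃ Terminal               
 ┃█  □  █  ┠────────────────────────
 ┃█◎█ █ █  ┃$ wc main.py            
 ┃█  █◎ █  ┃  86  427 2664 main.py  
 ┃█□█@█ █  ┃$ wc data.csv           
 ┃█     █  ┃  349  552 2517 data.csv
 ┃███████  ┃$ █                     
 ┃Moves: 0 ┃                        
 ┃         ┃                        
 ┃         ┃                        
 ┃         ┃                        
 ┃         ┃                        
 ┃         ┃                        
 ┃         ┃                        
 ┗━━━━━━━━━┃                        
           ┃                        


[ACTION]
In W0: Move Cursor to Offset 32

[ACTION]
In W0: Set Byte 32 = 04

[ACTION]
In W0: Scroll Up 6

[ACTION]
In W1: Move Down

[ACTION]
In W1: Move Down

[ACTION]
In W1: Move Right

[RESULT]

 ┏━━━━━━━━━━━━━━━━━━━━━━━━━━┓0  30 c
 ┃ Sokoban                  ┃0  de d
 ┠─────────┏━━━━━━━━━━━━━━━━━━━━━━━━
 ┃███████  ┃ Terminal               
 ┃█  □  █  ┠────────────────────────
 ┃█◎█ █ █  ┃$ wc main.py            
 ┃█  █◎ █  ┃  86  427 2664 main.py  
 ┃█□█ █ █  ┃$ wc data.csv           
 ┃█   @ █  ┃  349  552 2517 data.csv
 ┃███████  ┃$ █                     
 ┃Moves: 2 ┃                        
 ┃         ┃                        
 ┃         ┃                        
 ┃         ┃                        
 ┃         ┃                        
 ┃         ┃                        
 ┃         ┃                        
 ┗━━━━━━━━━┃                        
           ┃                        


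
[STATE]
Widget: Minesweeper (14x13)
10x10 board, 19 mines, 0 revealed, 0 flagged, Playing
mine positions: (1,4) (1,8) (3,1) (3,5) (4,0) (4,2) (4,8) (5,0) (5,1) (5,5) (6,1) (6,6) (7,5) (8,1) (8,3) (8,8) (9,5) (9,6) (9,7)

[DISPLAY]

■■■■■■■■■■    
■■■■■■■■■■    
■■■■■■■■■■    
■■■■■■■■■■    
■■■■■■■■■■    
■■■■■■■■■■    
■■■■■■■■■■    
■■■■■■■■■■    
■■■■■■■■■■    
■■■■■■■■■■    
              
              
              


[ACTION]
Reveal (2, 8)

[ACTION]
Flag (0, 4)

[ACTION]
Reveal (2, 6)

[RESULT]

■■■■⚑■■■■■    
■■■■■■■■■■    
■■■■■■1■1■    
■■■■■■■■■■    
■■■■■■■■■■    
■■■■■■■■■■    
■■■■■■■■■■    
■■■■■■■■■■    
■■■■■■■■■■    
■■■■■■■■■■    
              
              
              


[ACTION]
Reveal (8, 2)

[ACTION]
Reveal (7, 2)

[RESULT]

■■■■⚑■■■■■    
■■■■■■■■■■    
■■■■■■1■1■    
■■■■■■■■■■    
■■■■■■■■■■    
■■■■■■■■■■    
■■■■■■■■■■    
■■3■■■■■■■    
■■2■■■■■■■    
■■■■■■■■■■    
              
              
              


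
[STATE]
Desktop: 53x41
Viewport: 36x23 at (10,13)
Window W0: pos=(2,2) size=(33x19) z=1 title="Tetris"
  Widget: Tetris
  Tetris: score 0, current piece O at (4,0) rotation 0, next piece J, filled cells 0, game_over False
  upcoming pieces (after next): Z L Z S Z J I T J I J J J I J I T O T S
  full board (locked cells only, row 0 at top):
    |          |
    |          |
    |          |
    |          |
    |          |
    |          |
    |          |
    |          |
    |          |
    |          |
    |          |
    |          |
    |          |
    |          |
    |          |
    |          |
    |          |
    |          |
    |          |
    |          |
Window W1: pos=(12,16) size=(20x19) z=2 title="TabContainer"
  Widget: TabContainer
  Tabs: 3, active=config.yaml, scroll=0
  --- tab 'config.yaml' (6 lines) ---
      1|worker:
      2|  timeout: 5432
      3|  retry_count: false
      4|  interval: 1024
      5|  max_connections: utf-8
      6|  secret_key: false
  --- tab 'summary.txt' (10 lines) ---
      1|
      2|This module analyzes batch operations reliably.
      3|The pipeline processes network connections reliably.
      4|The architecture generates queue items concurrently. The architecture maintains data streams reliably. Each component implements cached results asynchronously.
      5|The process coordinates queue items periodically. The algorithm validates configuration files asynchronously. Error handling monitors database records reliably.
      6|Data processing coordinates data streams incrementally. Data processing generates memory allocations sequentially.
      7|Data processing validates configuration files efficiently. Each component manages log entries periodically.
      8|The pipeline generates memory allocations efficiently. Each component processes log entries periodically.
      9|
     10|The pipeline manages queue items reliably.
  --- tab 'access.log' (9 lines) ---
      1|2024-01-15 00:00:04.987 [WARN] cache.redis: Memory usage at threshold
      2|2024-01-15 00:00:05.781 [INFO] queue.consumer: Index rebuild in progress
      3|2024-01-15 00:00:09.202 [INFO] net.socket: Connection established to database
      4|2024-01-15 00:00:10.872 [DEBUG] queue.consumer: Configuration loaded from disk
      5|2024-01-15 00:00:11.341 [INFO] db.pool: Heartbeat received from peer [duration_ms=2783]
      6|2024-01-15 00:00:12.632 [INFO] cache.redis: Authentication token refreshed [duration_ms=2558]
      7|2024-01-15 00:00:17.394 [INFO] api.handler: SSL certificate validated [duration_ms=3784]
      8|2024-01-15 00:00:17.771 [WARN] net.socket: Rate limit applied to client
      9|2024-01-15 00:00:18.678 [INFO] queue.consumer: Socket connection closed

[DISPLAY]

   │                    ┃           
   │                    ┃           
   │                    ┃           
  ┏━━━━━━━━━━━━━━━━━━┓  ┃           
  ┃ TabContainer     ┃  ┃           
  ┠──────────────────┨  ┃           
  ┃[config.yaml]│ sum┃  ┃           
━━┃──────────────────┃━━┛           
  ┃worker:           ┃              
  ┃  timeout: 5432   ┃              
  ┃  retry_count: fal┃              
  ┃  interval: 1024  ┃              
  ┃  max_connections:┃              
  ┃  secret_key: fals┃              
  ┃                  ┃              
  ┃                  ┃              
  ┃                  ┃              
  ┃                  ┃              
  ┃                  ┃              
  ┃                  ┃              
  ┃                  ┃              
  ┗━━━━━━━━━━━━━━━━━━┛              
                                    


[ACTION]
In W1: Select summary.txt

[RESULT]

   │                    ┃           
   │                    ┃           
   │                    ┃           
  ┏━━━━━━━━━━━━━━━━━━┓  ┃           
  ┃ TabContainer     ┃  ┃           
  ┠──────────────────┨  ┃           
  ┃ config.yaml │[sum┃  ┃           
━━┃──────────────────┃━━┛           
  ┃                  ┃              
  ┃This module analyz┃              
  ┃The pipeline proce┃              
  ┃The architecture g┃              
  ┃The process coordi┃              
  ┃Data processing co┃              
  ┃Data processing va┃              
  ┃The pipeline gener┃              
  ┃                  ┃              
  ┃The pipeline manag┃              
  ┃                  ┃              
  ┃                  ┃              
  ┃                  ┃              
  ┗━━━━━━━━━━━━━━━━━━┛              
                                    


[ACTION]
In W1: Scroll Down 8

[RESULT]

   │                    ┃           
   │                    ┃           
   │                    ┃           
  ┏━━━━━━━━━━━━━━━━━━┓  ┃           
  ┃ TabContainer     ┃  ┃           
  ┠──────────────────┨  ┃           
  ┃ config.yaml │[sum┃  ┃           
━━┃──────────────────┃━━┛           
  ┃                  ┃              
  ┃The pipeline manag┃              
  ┃                  ┃              
  ┃                  ┃              
  ┃                  ┃              
  ┃                  ┃              
  ┃                  ┃              
  ┃                  ┃              
  ┃                  ┃              
  ┃                  ┃              
  ┃                  ┃              
  ┃                  ┃              
  ┃                  ┃              
  ┗━━━━━━━━━━━━━━━━━━┛              
                                    


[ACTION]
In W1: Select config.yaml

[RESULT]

   │                    ┃           
   │                    ┃           
   │                    ┃           
  ┏━━━━━━━━━━━━━━━━━━┓  ┃           
  ┃ TabContainer     ┃  ┃           
  ┠──────────────────┨  ┃           
  ┃[config.yaml]│ sum┃  ┃           
━━┃──────────────────┃━━┛           
  ┃worker:           ┃              
  ┃  timeout: 5432   ┃              
  ┃  retry_count: fal┃              
  ┃  interval: 1024  ┃              
  ┃  max_connections:┃              
  ┃  secret_key: fals┃              
  ┃                  ┃              
  ┃                  ┃              
  ┃                  ┃              
  ┃                  ┃              
  ┃                  ┃              
  ┃                  ┃              
  ┃                  ┃              
  ┗━━━━━━━━━━━━━━━━━━┛              
                                    


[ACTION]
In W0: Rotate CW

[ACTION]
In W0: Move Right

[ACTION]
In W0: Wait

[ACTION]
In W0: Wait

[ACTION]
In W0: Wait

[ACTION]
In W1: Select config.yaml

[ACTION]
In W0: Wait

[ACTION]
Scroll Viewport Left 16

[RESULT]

  ┃          │                    ┃ 
  ┃          │                    ┃ 
  ┃          │                    ┃ 
  ┃         ┏━━━━━━━━━━━━━━━━━━┓  ┃ 
  ┃         ┃ TabContainer     ┃  ┃ 
  ┃         ┠──────────────────┨  ┃ 
  ┃         ┃[config.yaml]│ sum┃  ┃ 
  ┗━━━━━━━━━┃──────────────────┃━━┛ 
            ┃worker:           ┃    
            ┃  timeout: 5432   ┃    
            ┃  retry_count: fal┃    
            ┃  interval: 1024  ┃    
            ┃  max_connections:┃    
            ┃  secret_key: fals┃    
            ┃                  ┃    
            ┃                  ┃    
            ┃                  ┃    
            ┃                  ┃    
            ┃                  ┃    
            ┃                  ┃    
            ┃                  ┃    
            ┗━━━━━━━━━━━━━━━━━━┛    
                                    
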